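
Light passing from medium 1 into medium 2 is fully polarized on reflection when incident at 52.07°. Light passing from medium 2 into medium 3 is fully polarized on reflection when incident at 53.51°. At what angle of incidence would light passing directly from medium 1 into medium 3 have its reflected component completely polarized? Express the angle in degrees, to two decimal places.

tan θ_B(1→2) = n₂/n₁ = tan 52.07° = 1.2832.
tan θ_B(2→3) = n₃/n₂ = tan 53.51° = 1.3519.
So n₃/n₁ = (n₂/n₁)(n₃/n₂) = 1.2832 × 1.3519 = 1.7347.
θ_B(1→3) = arctan(1.7347) = 60.04°.

θ_B ≈ 60.04°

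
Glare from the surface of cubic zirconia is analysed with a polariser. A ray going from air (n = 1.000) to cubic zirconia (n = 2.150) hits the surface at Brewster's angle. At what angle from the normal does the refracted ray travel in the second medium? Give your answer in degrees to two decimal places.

tan θ_B = n₂/n₁ = 2.150/1.000 = 2.1500, so θ_B = 65.06°.
At Brewster's angle the reflected and refracted rays are perpendicular, so θ_t = 90° − θ_B = 90° − 65.06° = 24.94°.

θ_t ≈ 24.94°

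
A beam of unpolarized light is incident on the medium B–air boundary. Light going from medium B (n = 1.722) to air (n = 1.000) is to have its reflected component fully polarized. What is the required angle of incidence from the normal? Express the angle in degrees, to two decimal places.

tan θ_B = n₂/n₁ = 1.000/1.722 = 0.5807.
θ_B = arctan(0.5807) = 30.14°.

θ_B ≈ 30.14°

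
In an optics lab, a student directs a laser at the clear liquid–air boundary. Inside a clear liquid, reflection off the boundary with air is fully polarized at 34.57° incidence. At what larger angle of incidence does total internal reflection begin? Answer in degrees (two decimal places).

tan θ_B = n₂/n₁ = tan 34.57° = 0.6891.
Total internal reflection: sin θ_c = n₂/n₁ = 0.6891.
θ_c = arcsin(0.6891) = 43.56°.

θ_c ≈ 43.56°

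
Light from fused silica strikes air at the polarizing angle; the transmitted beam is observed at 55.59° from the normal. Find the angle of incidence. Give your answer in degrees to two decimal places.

Brewster's condition makes the reflected and refracted beams perpendicular: θ_B + θ_t = 90°.
So θ_B = 90° − θ_t = 90° − 55.59° = 34.41°.

θ_B ≈ 34.41°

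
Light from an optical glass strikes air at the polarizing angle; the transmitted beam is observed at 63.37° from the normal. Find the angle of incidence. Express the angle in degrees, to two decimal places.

θ_B ≈ 26.63°

Since the reflected and refracted rays are at right angles at the polarizing angle, θ_B + θ_t = 90°.
So θ_B = 90° − θ_t = 90° − 63.37° = 26.63°.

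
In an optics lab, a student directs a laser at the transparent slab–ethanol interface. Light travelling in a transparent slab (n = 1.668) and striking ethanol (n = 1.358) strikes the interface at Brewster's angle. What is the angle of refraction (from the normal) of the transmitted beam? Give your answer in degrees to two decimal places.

θ_B = arctan(n₂/n₁) = arctan(1.358/1.668) = 39.15°.
At Brewster's angle the reflected and refracted rays are perpendicular, so θ_t = 90° − θ_B = 90° − 39.15° = 50.85°.

θ_t ≈ 50.85°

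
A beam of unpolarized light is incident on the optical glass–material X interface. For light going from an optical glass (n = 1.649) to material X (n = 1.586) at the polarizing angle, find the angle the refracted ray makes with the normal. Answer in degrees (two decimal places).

tan θ_B = n₂/n₁ = 1.586/1.649 = 0.9618, so θ_B = 43.88°.
At Brewster's angle the reflected and refracted rays are perpendicular, so θ_t = 90° − θ_B = 90° − 43.88° = 46.12°.

θ_t ≈ 46.12°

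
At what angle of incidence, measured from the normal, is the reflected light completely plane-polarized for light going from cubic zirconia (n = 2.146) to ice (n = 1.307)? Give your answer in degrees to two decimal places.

θ_B ≈ 31.34°

Here n₂/n₁ = 1.307/2.146 = 0.6090, and Brewster's law gives tan θ_B = n₂/n₁. Taking the arctangent, θ_B = 31.34°.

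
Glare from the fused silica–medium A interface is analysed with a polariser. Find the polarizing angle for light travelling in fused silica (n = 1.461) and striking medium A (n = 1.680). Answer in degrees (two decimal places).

θ_B ≈ 48.99°

At Brewster's angle the reflected and refracted rays are perpendicular, which with Snell's law gives tan θ_B = n₂/n₁.
tan θ_B = n₂/n₁ = 1.680/1.461 = 1.1499. Taking the arctangent, θ_B = 48.99°.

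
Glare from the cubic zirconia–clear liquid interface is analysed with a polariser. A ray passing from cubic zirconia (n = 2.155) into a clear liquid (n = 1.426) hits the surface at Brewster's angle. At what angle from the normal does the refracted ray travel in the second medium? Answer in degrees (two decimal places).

tan θ_B = n₂/n₁ = 1.426/2.155 = 0.6617, so θ_B = 33.49°.
The refracted ray is perpendicular to the reflected ray, so θ_t = 90° − θ_B = 56.51°.

θ_t ≈ 56.51°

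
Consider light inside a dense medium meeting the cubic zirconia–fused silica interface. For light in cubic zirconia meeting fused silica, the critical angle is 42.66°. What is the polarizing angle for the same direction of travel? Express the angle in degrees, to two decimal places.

θ_B ≈ 34.12°

At the critical angle sin θ_c = n₂/n₁, giving n₂/n₁ = sin 42.66° = 0.6776.
Then tan θ_B = n₂/n₁ = 0.6776, so θ_B = arctan 0.6776 = 34.12°.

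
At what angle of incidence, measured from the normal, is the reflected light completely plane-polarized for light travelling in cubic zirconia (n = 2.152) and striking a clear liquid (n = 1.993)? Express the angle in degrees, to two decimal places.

Here n₂/n₁ = 1.993/2.152 = 0.9261, and Brewster's law gives tan θ_B = n₂/n₁.
θ_B = arctan(0.9261) = 42.80°.

θ_B ≈ 42.80°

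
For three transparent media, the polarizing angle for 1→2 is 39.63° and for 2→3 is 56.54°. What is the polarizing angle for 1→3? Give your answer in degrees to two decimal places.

Each Brewster angle gives a ratio: n₂/n₁ = tan 39.63° = 0.8282, n₃/n₂ = tan 56.54° = 1.5131.
So n₃/n₁ = (n₂/n₁)(n₃/n₂) = 0.8282 × 1.5131 = 1.2531.
θ_B(1→3) = arctan(1.2531) = 51.41°.

θ_B ≈ 51.41°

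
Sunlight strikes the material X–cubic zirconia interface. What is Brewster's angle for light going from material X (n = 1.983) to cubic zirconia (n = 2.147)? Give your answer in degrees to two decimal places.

θ_B ≈ 47.27°

Brewster's condition: tan θ_B = n₂/n₁ = 2.147/1.983 = 1.0827.
θ_B = arctan(1.0827) = 47.27°.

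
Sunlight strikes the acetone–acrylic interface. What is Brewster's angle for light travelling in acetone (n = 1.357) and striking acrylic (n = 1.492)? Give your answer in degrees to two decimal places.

θ_B ≈ 47.71°

The reflected p-component vanishes when tan θ_B = n₂/n₁.
tan θ_B = n₂/n₁ = 1.492/1.357 = 1.0995.
So θ_B = arctan 1.0995 = 47.71°.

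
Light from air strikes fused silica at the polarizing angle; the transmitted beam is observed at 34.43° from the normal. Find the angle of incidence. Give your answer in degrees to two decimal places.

θ_B ≈ 55.57°

Brewster's condition makes the reflected and refracted beams perpendicular: θ_B + θ_t = 90°.
θ_B = 90° − 34.43° = 55.57°.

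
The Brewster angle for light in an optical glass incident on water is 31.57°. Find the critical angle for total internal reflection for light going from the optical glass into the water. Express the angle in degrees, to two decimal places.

θ_c ≈ 37.91°

n₂/n₁ = tan 31.57° = 0.6145; the critical angle satisfies sin θ_c = n₂/n₁.
θ_c = arcsin(0.6145) = 37.91°.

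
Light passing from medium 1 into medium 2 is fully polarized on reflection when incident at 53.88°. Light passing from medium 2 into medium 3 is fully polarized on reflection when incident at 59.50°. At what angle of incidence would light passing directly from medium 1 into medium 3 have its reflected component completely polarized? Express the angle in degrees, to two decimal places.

θ_B ≈ 66.74°

n₂/n₁ = tan 53.88° = 1.3703 and n₃/n₂ = tan 59.50° = 1.6977.
So n₃/n₁ = (n₂/n₁)(n₃/n₂) = 1.3703 × 1.6977 = 2.3264.
θ_B(1→3) = arctan(2.3264) = 66.74°.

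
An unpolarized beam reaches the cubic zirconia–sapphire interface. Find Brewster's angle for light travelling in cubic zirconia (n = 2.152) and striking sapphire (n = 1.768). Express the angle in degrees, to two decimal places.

Here n₂/n₁ = 1.768/2.152 = 0.8216, and Brewster's law gives tan θ_B = n₂/n₁.
θ_B = arctan(0.8216) = 39.41°.

θ_B ≈ 39.41°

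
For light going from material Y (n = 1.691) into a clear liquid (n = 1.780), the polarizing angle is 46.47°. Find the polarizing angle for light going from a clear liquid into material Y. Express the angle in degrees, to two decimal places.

The two Brewster angles are complementary: θ_B' = 90° − θ_B = 90° − 46.47° = 43.53°.

θ_B' ≈ 43.53°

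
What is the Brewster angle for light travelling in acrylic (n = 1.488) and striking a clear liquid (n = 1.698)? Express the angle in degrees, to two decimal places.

θ_B ≈ 48.77°

The reflected p-component vanishes when tan θ_B = n₂/n₁.
Here n₂/n₁ = 1.698/1.488 = 1.1411, and Brewster's law gives tan θ_B = n₂/n₁. Taking the arctangent, θ_B = 48.77°.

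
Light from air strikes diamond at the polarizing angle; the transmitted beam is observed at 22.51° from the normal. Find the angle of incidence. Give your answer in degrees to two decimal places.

θ_B ≈ 67.49°

At Brewster's angle the reflected and refracted rays are perpendicular, so θ_B + θ_t = 90°.
θ_B = 90° − 22.51° = 67.49°.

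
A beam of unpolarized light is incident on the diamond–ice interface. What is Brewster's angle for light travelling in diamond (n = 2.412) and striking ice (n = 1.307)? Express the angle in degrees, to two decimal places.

θ_B ≈ 28.45°

Brewster's condition: tan θ_B = n₂/n₁ = 1.307/2.412 = 0.5419.
θ_B = arctan(0.5419) = 28.45°.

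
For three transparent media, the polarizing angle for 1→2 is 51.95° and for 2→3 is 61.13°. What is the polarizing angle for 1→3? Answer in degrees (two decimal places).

tan θ_B(1→2) = n₂/n₁ = tan 51.95° = 1.2776.
tan θ_B(2→3) = n₃/n₂ = tan 61.13° = 1.8137.
So n₃/n₁ = (n₂/n₁)(n₃/n₂) = 1.2776 × 1.8137 = 2.3173.
θ_B(1→3) = arctan(2.3173) = 66.66°.

θ_B ≈ 66.66°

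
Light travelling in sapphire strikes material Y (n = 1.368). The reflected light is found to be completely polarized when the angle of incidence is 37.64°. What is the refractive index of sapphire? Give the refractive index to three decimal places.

Full polarization of the reflected beam means tan θ_B = n₂/n₁, where n₁ is the incident medium (sapphire).
n₁ = n₂ / tan θ_B = 1.368 / tan 37.64° = 1.774.

n ≈ 1.774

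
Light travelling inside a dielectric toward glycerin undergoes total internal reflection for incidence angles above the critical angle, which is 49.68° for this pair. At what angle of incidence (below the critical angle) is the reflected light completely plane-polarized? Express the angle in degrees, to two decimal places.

θ_B ≈ 37.32°

At the critical angle sin θ_c = n₂/n₁, giving n₂/n₁ = sin 49.68° = 0.7624.
Then tan θ_B = n₂/n₁ = 0.7624, so θ_B = arctan 0.7624 = 37.32°.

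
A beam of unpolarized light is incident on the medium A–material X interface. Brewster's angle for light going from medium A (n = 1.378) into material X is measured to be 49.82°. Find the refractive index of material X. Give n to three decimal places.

n ≈ 1.632

At Brewster's angle, tan θ_B = n₂/n₁ with n₁ on the incident side (medium A) and n₂ on the transmitted side (material X).
n₂ = n₁ tan θ_B = 1.378 × tan 49.82° = 1.632.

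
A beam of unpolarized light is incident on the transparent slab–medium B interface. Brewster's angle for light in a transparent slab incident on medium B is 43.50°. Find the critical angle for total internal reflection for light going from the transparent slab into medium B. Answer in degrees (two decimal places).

tan θ_B = n₂/n₁ = tan 43.50° = 0.9490.
Total internal reflection: sin θ_c = n₂/n₁ = 0.9490.
θ_c = arcsin(0.9490) = 71.62°.

θ_c ≈ 71.62°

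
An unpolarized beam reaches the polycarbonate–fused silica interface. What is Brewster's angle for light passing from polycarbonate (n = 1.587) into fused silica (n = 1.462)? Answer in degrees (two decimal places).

Here n₂/n₁ = 1.462/1.587 = 0.9212, and Brewster's law gives tan θ_B = n₂/n₁.
θ_B = arctan(0.9212) = 42.65°.

θ_B ≈ 42.65°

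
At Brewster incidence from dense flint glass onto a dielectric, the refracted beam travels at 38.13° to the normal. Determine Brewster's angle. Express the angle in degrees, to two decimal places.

θ_B ≈ 51.87°

At Brewster's angle the reflected and refracted rays are perpendicular, so θ_B + θ_t = 90°.
So θ_B = 90° − θ_t = 90° − 38.13° = 51.87°.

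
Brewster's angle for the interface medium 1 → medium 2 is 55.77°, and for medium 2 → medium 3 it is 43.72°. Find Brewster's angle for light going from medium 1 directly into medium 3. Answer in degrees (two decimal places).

Each Brewster angle gives a ratio: n₂/n₁ = tan 55.77° = 1.4698, n₃/n₂ = tan 43.72° = 0.9563.
So n₃/n₁ = (n₂/n₁)(n₃/n₂) = 1.4698 × 0.9563 = 1.4056.
θ_B(1→3) = arctan(1.4056) = 54.57°.

θ_B ≈ 54.57°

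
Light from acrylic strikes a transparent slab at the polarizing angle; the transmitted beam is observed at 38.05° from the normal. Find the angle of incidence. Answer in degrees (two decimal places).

θ_B ≈ 51.95°

Since the reflected and refracted rays are at right angles at the polarizing angle, θ_B + θ_t = 90°.
So θ_B = 90° − θ_t = 90° − 38.05° = 51.95°.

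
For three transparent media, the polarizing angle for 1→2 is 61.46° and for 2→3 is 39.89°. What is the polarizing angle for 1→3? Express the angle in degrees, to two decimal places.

tan θ_B(1→2) = n₂/n₁ = tan 61.46° = 1.8387.
tan θ_B(2→3) = n₃/n₂ = tan 39.89° = 0.8358.
Multiplying, n₃/n₁ = 1.8387 × 0.8358 = 1.5369, and θ_B(1→3) = arctan 1.5369 = 56.95°.

θ_B ≈ 56.95°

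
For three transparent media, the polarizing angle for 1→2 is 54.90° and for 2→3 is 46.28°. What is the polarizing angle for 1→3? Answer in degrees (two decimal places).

θ_B ≈ 56.10°

Each Brewster angle gives a ratio: n₂/n₁ = tan 54.90° = 1.4229, n₃/n₂ = tan 46.28° = 1.0457.
n₃/n₁ = 1.4879. Then tan θ_B(1→3) = n₃/n₁, so θ_B(1→3) = arctan(1.4879) = 56.10°.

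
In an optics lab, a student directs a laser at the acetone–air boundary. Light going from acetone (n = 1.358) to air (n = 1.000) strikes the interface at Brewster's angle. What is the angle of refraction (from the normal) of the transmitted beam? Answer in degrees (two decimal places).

θ_t ≈ 53.63°

First find Brewster's angle: tan θ_B = 1.000/1.358 = 0.7364, giving θ_B = 36.37°.
The refracted ray is perpendicular to the reflected ray, so θ_t = 90° − θ_B = 53.63°.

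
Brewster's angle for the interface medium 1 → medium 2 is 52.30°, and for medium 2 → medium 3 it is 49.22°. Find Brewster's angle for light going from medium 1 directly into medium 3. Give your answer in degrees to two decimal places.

θ_B ≈ 56.31°

tan θ_B(1→2) = n₂/n₁ = tan 52.30° = 1.2938.
tan θ_B(2→3) = n₃/n₂ = tan 49.22° = 1.1593.
Multiplying, n₃/n₁ = 1.2938 × 1.1593 = 1.5000, and θ_B(1→3) = arctan 1.5000 = 56.31°.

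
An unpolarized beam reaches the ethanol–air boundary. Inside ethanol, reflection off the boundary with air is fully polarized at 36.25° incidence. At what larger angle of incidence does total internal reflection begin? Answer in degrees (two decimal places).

θ_c ≈ 47.16°

From Brewster, n₂/n₁ = tan θ_B = tan 36.25° = 0.7332.
Then sin θ_c = n₂/n₁ = 0.7332, so θ_c = arcsin 0.7332 = 47.16°.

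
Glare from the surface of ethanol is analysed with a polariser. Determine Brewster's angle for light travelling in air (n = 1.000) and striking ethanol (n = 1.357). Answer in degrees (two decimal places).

θ_B ≈ 53.61°

The reflected p-component vanishes when tan θ_B = n₂/n₁.
tan θ_B = n₂/n₁ = 1.357/1.000 = 1.3570.
So θ_B = arctan 1.3570 = 53.61°.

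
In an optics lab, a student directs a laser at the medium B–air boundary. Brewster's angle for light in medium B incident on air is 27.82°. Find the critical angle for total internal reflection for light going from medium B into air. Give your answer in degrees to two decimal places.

n₂/n₁ = tan 27.82° = 0.5277; the critical angle satisfies sin θ_c = n₂/n₁.
θ_c = arcsin(0.5277) = 31.85°.

θ_c ≈ 31.85°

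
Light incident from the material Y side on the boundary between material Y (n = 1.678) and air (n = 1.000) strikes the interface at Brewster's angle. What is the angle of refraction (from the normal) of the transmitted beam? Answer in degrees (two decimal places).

θ_t ≈ 59.21°

θ_B = arctan(n₂/n₁) = arctan(1.000/1.678) = 30.79°.
The refracted ray is perpendicular to the reflected ray, so θ_t = 90° − θ_B = 59.21°.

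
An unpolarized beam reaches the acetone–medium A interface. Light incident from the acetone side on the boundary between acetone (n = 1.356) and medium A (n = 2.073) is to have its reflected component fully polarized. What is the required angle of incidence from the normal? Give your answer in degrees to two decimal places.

θ_B ≈ 56.81°

Here n₂/n₁ = 2.073/1.356 = 1.5288, and Brewster's law gives tan θ_B = n₂/n₁.
So θ_B = arctan 1.5288 = 56.81°.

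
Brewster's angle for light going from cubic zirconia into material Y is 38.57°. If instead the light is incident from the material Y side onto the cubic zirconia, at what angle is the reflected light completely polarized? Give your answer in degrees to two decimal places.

tan θ_B' = n₁/n₂ = 1/tan θ_B, so θ_B' = 90° − θ_B.
θ_B' = 90° − 38.57° = 51.43°.

θ_B' ≈ 51.43°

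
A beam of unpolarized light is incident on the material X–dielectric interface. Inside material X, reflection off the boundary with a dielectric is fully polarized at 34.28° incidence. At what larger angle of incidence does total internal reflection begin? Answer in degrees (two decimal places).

tan θ_B = n₂/n₁ = tan 34.28° = 0.6816.
Total internal reflection: sin θ_c = n₂/n₁ = 0.6816.
θ_c = arcsin(0.6816) = 42.97°.

θ_c ≈ 42.97°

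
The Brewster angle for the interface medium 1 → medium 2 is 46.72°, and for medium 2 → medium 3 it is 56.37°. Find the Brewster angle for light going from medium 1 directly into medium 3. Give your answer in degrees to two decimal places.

θ_B ≈ 57.94°

tan θ_B(1→2) = n₂/n₁ = tan 46.72° = 1.0619.
tan θ_B(2→3) = n₃/n₂ = tan 56.37° = 1.5034.
So n₃/n₁ = (n₂/n₁)(n₃/n₂) = 1.0619 × 1.5034 = 1.5965.
θ_B(1→3) = arctan(1.5965) = 57.94°.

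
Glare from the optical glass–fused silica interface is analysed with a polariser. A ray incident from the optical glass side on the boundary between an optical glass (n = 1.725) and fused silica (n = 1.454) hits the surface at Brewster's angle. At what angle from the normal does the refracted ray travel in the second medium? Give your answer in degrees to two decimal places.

θ_B = arctan(n₂/n₁) = arctan(1.454/1.725) = 40.13°.
At Brewster's angle the reflected and refracted rays are perpendicular, so θ_t = 90° − θ_B = 90° − 40.13° = 49.87°.

θ_t ≈ 49.87°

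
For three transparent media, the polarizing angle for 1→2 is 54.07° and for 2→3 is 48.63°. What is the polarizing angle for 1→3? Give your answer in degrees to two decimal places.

n₂/n₁ = tan 54.07° = 1.3799 and n₃/n₂ = tan 48.63° = 1.1355.
n₃/n₁ = 1.5669. Then tan θ_B(1→3) = n₃/n₁, so θ_B(1→3) = arctan(1.5669) = 57.45°.

θ_B ≈ 57.45°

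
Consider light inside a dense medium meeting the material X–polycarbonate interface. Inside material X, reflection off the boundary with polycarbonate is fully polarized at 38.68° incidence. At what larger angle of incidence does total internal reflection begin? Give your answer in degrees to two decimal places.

From Brewster, n₂/n₁ = tan θ_B = tan 38.68° = 0.8006.
Then sin θ_c = n₂/n₁ = 0.8006, so θ_c = arcsin 0.8006 = 53.19°.

θ_c ≈ 53.19°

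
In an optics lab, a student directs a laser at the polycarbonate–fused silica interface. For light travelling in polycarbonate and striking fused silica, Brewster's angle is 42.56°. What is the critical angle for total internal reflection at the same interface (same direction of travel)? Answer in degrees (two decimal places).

θ_c ≈ 66.67°

n₂/n₁ = tan 42.56° = 0.9183; the critical angle satisfies sin θ_c = n₂/n₁.
θ_c = arcsin(0.9183) = 66.67°.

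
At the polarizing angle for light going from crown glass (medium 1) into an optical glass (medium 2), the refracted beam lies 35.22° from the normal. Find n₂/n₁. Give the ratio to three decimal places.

At Brewster incidence θ_B = 90° − θ_t = 90° − 35.22° = 54.78°.
Then n₂/n₁ = tan θ_B = tan 54.78° = 1.417.

n₂/n₁ ≈ 1.417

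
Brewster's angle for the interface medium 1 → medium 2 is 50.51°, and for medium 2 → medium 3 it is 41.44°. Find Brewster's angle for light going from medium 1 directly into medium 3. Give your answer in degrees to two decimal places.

θ_B ≈ 46.97°

Each Brewster angle gives a ratio: n₂/n₁ = tan 50.51° = 1.2135, n₃/n₂ = tan 41.44° = 0.8829.
Multiplying, n₃/n₁ = 1.2135 × 0.8829 = 1.0714, and θ_B(1→3) = arctan 1.0714 = 46.97°.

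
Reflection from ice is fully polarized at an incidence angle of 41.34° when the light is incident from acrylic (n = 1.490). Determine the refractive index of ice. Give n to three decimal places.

n ≈ 1.311

Full polarization of the reflected beam means tan θ_B = n₂/n₁, where n₁ is the incident medium (acrylic).
n₂ = n₁ tan θ_B = 1.490 × tan 41.34° = 1.311.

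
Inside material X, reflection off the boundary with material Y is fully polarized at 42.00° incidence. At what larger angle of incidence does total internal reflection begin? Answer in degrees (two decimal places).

From Brewster, n₂/n₁ = tan θ_B = tan 42.00° = 0.9004.
Then sin θ_c = n₂/n₁ = 0.9004, so θ_c = arcsin 0.9004 = 64.21°.

θ_c ≈ 64.21°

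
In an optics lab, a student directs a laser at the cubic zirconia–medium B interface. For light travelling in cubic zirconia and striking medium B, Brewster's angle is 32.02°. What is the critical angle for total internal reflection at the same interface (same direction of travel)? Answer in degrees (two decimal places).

θ_c ≈ 38.71°

tan θ_B = n₂/n₁ = tan 32.02° = 0.6254.
Total internal reflection: sin θ_c = n₂/n₁ = 0.6254.
θ_c = arcsin(0.6254) = 38.71°.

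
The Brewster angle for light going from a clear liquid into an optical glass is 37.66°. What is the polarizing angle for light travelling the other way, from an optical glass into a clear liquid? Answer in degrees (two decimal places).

θ_B' ≈ 52.34°

The two Brewster angles are complementary: θ_B' = 90° − θ_B = 90° − 37.66° = 52.34°.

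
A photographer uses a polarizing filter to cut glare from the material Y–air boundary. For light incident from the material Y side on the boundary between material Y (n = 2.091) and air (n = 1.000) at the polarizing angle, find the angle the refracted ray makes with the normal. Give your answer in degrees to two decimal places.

θ_t ≈ 64.44°

tan θ_B = n₂/n₁ = 1.000/2.091 = 0.4782, so θ_B = 25.56°.
The refracted ray is perpendicular to the reflected ray, so θ_t = 90° − θ_B = 64.44°.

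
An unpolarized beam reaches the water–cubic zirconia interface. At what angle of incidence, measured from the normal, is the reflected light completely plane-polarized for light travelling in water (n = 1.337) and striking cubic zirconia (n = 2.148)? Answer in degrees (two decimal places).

θ_B ≈ 58.10°

tan θ_B = n₂/n₁ = 2.148/1.337 = 1.6066.
So θ_B = arctan 1.6066 = 58.10°.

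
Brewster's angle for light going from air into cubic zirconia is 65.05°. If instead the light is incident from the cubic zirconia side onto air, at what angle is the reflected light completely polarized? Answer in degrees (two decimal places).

Reversing the direction swaps n₁ and n₂, so tan θ_B' = 1/tan θ_B and θ_B' = 90° − θ_B.
Hence θ_B' = 90° − 65.05° = 24.95°.

θ_B' ≈ 24.95°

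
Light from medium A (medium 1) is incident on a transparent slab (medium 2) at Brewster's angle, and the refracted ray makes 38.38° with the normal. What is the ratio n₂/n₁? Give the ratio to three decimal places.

n₂/n₁ ≈ 1.263

At Brewster incidence θ_B = 90° − θ_t = 90° − 38.38° = 51.62°.
tan θ_B = n₂/n₁, so n₂/n₁ = tan 51.62° = 1.263.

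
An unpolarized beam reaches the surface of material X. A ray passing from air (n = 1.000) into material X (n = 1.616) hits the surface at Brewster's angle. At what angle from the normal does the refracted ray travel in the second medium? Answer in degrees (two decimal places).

First find Brewster's angle: tan θ_B = 1.616/1.000 = 1.6160, giving θ_B = 58.25°.
The refracted ray is perpendicular to the reflected ray, so θ_t = 90° − θ_B = 31.75°.

θ_t ≈ 31.75°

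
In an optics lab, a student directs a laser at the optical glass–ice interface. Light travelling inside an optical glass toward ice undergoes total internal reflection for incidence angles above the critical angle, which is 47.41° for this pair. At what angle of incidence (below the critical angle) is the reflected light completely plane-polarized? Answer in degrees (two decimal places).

θ_B ≈ 36.36°

sin θ_c = n₂/n₁, so n₂/n₁ = sin 47.41° = 0.7362.
Brewster: tan θ_B = n₂/n₁ = 0.7362.
θ_B = arctan(0.7362) = 36.36°.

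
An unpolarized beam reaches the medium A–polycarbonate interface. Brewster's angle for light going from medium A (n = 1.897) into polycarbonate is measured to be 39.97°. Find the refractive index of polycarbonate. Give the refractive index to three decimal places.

n ≈ 1.590

At Brewster's angle, tan θ_B = n₂/n₁ with n₁ on the incident side (medium A) and n₂ on the transmitted side (polycarbonate).
n₂ = n₁ tan θ_B = 1.897 × tan 39.97° = 1.590.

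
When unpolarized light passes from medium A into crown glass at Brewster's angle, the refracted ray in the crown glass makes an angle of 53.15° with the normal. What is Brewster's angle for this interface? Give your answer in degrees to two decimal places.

Brewster's condition makes the reflected and refracted beams perpendicular: θ_B + θ_t = 90°.
θ_B = 90° − 53.15° = 36.85°.

θ_B ≈ 36.85°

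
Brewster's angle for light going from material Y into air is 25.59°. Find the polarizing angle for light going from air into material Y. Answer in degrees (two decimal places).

θ_B' ≈ 64.41°

The two Brewster angles are complementary: θ_B' = 90° − θ_B = 90° − 25.59° = 64.41°.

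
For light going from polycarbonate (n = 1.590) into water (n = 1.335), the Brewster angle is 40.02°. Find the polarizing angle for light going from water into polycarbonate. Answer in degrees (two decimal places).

θ_B' ≈ 49.98°

Reversing the direction swaps n₁ and n₂, so tan θ_B' = 1/tan θ_B and θ_B' = 90° − θ_B.
Hence θ_B' = 90° − 40.02° = 49.98°.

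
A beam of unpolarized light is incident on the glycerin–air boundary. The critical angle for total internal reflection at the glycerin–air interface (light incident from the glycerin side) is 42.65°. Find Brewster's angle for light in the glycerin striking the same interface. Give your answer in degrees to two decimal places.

θ_B ≈ 34.12°

sin θ_c = n₂/n₁, so n₂/n₁ = sin 42.65° = 0.6775.
Brewster: tan θ_B = n₂/n₁ = 0.6775.
θ_B = arctan(0.6775) = 34.12°.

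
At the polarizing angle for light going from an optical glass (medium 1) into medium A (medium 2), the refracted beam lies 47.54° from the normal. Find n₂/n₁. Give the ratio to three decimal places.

At Brewster incidence θ_B = 90° − θ_t = 90° − 47.54° = 42.46°.
tan θ_B = n₂/n₁, so n₂/n₁ = tan 42.46° = 0.915.

n₂/n₁ ≈ 0.915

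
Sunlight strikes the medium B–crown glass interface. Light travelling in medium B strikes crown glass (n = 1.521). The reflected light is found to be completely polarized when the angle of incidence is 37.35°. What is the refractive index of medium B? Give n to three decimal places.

Full polarization of the reflected beam means tan θ_B = n₂/n₁, where n₁ is the incident medium (medium B).
n₁ = n₂ / tan θ_B = 1.521 / tan 37.35° = 1.993.

n ≈ 1.993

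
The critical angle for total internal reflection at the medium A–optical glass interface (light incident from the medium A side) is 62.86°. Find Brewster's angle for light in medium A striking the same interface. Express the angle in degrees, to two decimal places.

sin θ_c = n₂/n₁, so n₂/n₁ = sin 62.86° = 0.8899.
Brewster: tan θ_B = n₂/n₁ = 0.8899.
θ_B = arctan(0.8899) = 41.67°.

θ_B ≈ 41.67°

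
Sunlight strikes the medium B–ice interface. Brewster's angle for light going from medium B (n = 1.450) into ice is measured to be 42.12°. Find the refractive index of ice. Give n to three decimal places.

Brewster's law: tan θ_B = n₂/n₁ (light incident in medium B, refracted into ice).
n₂ = n₁ tan θ_B = 1.450 × tan 42.12° = 1.311.

n ≈ 1.311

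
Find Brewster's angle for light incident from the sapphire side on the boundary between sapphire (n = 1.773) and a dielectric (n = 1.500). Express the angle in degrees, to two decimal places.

Here n₂/n₁ = 1.500/1.773 = 0.8460, and Brewster's law gives tan θ_B = n₂/n₁. Taking the arctangent, θ_B = 40.23°.

θ_B ≈ 40.23°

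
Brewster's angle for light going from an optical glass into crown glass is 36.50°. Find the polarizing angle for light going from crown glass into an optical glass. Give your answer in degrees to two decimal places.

θ_B' ≈ 53.50°

tan θ_B' = n₁/n₂ = 1/tan θ_B, so θ_B' = 90° − θ_B.
θ_B' = 90° − 36.50° = 53.50°.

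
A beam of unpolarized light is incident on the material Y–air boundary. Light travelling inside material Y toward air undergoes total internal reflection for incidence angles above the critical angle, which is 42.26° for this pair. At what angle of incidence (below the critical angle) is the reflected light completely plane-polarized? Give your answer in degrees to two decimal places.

sin θ_c = n₂/n₁, so n₂/n₁ = sin 42.26° = 0.6725.
Brewster: tan θ_B = n₂/n₁ = 0.6725.
θ_B = arctan(0.6725) = 33.92°.

θ_B ≈ 33.92°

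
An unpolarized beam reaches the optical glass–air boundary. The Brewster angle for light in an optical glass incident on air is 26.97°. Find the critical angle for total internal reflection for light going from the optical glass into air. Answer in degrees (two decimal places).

tan θ_B = n₂/n₁ = tan 26.97° = 0.5089.
Total internal reflection: sin θ_c = n₂/n₁ = 0.5089.
θ_c = arcsin(0.5089) = 30.59°.

θ_c ≈ 30.59°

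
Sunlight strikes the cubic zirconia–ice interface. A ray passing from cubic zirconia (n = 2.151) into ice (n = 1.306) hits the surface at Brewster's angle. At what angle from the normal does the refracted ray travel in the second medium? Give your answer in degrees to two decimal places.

θ_B = arctan(n₂/n₁) = arctan(1.306/2.151) = 31.26°.
The refracted ray is perpendicular to the reflected ray, so θ_t = 90° − θ_B = 58.74°.

θ_t ≈ 58.74°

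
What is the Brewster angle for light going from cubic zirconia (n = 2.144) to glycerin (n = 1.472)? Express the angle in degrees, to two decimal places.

θ_B ≈ 34.47°

Here n₂/n₁ = 1.472/2.144 = 0.6866, and Brewster's law gives tan θ_B = n₂/n₁.
So θ_B = arctan 0.6866 = 34.47°.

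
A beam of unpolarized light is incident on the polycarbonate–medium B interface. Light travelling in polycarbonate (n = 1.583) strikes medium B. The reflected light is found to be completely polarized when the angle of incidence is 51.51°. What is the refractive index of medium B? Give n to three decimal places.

n ≈ 1.991

At Brewster's angle, tan θ_B = n₂/n₁ with n₁ on the incident side (polycarbonate) and n₂ on the transmitted side (medium B).
n₂ = n₁ tan θ_B = 1.583 × tan 51.51° = 1.991.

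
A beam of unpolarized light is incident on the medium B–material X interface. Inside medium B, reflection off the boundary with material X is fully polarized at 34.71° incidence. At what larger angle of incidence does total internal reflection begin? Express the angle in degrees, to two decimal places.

tan θ_B = n₂/n₁ = tan 34.71° = 0.6927.
Total internal reflection: sin θ_c = n₂/n₁ = 0.6927.
θ_c = arcsin(0.6927) = 43.84°.

θ_c ≈ 43.84°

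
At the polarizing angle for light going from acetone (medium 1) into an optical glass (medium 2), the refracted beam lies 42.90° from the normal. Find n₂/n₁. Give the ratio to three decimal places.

At Brewster incidence θ_B = 90° − θ_t = 90° − 42.90° = 47.10°.
Then n₂/n₁ = tan θ_B = tan 47.10° = 1.076.

n₂/n₁ ≈ 1.076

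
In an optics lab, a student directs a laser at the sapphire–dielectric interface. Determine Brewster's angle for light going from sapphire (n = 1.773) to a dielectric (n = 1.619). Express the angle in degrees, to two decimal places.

The reflected p-component vanishes when tan θ_B = n₂/n₁.
Here n₂/n₁ = 1.619/1.773 = 0.9131, and Brewster's law gives tan θ_B = n₂/n₁.
So θ_B = arctan 0.9131 = 42.40°.

θ_B ≈ 42.40°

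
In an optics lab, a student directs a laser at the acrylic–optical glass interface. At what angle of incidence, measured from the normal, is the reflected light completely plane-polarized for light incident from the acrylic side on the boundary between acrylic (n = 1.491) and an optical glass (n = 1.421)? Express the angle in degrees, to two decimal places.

Here n₂/n₁ = 1.421/1.491 = 0.9531, and Brewster's law gives tan θ_B = n₂/n₁. Taking the arctangent, θ_B = 43.62°.

θ_B ≈ 43.62°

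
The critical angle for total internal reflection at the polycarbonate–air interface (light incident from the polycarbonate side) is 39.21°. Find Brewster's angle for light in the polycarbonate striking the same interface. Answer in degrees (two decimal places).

θ_B ≈ 32.30°

At the critical angle sin θ_c = n₂/n₁, giving n₂/n₁ = sin 39.21° = 0.6322.
Then tan θ_B = n₂/n₁ = 0.6322, so θ_B = arctan 0.6322 = 32.30°.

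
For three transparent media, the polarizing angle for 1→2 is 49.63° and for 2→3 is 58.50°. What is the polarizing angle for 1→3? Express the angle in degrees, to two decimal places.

θ_B ≈ 62.48°

Each Brewster angle gives a ratio: n₂/n₁ = tan 49.63° = 1.1762, n₃/n₂ = tan 58.50° = 1.6319.
n₃/n₁ = 1.9195. Then tan θ_B(1→3) = n₃/n₁, so θ_B(1→3) = arctan(1.9195) = 62.48°.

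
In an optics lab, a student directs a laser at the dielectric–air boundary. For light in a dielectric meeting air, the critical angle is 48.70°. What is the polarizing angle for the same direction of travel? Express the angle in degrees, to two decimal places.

θ_B ≈ 36.92°

sin θ_c = n₂/n₁, so n₂/n₁ = sin 48.70° = 0.7513.
Brewster: tan θ_B = n₂/n₁ = 0.7513.
θ_B = arctan(0.7513) = 36.92°.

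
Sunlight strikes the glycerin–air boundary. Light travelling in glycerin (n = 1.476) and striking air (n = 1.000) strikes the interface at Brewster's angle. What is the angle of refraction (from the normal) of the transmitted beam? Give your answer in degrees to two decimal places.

θ_t ≈ 55.88°

θ_B = arctan(n₂/n₁) = arctan(1.000/1.476) = 34.12°.
Since θ_B + θ_t = 90° at Brewster incidence, θ_t = 90° − 34.12° = 55.88°.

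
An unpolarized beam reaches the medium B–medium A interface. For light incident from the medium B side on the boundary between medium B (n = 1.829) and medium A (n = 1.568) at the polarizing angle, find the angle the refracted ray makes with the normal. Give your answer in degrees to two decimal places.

θ_B = arctan(n₂/n₁) = arctan(1.568/1.829) = 40.61°.
Since θ_B + θ_t = 90° at Brewster incidence, θ_t = 90° − 40.61° = 49.39°.

θ_t ≈ 49.39°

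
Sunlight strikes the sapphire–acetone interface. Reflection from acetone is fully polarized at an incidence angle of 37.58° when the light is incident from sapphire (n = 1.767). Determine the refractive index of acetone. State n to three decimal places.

Full polarization of the reflected beam means tan θ_B = n₂/n₁, where n₁ is the incident medium (sapphire).
n₂ = n₁ tan θ_B = 1.767 × tan 37.58° = 1.360.

n ≈ 1.360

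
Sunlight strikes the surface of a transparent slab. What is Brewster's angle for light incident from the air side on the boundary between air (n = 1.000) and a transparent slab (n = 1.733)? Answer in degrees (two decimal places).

tan θ_B = n₂/n₁ = 1.733/1.000 = 1.7330. Taking the arctangent, θ_B = 60.01°.

θ_B ≈ 60.01°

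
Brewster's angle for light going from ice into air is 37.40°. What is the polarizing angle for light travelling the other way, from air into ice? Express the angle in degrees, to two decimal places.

Reversing the direction swaps n₁ and n₂, so tan θ_B' = 1/tan θ_B and θ_B' = 90° − θ_B.
Hence θ_B' = 90° − 37.40° = 52.60°.

θ_B' ≈ 52.60°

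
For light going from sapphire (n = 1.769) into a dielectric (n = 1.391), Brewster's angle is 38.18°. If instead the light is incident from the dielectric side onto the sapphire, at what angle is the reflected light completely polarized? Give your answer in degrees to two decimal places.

Reversing the direction swaps n₁ and n₂, so tan θ_B' = 1/tan θ_B and θ_B' = 90° − θ_B.
Hence θ_B' = 90° − 38.18° = 51.82°.

θ_B' ≈ 51.82°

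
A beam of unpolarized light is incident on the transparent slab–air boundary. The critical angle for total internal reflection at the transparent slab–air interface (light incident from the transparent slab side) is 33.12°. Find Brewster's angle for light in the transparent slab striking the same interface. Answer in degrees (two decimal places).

θ_B ≈ 28.65°

At the critical angle sin θ_c = n₂/n₁, giving n₂/n₁ = sin 33.12° = 0.5464.
Then tan θ_B = n₂/n₁ = 0.5464, so θ_B = arctan 0.5464 = 28.65°.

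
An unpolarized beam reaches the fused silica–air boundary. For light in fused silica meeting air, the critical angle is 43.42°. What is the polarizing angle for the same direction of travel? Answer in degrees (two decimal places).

θ_B ≈ 34.50°

sin θ_c = n₂/n₁, so n₂/n₁ = sin 43.42° = 0.6873.
Brewster: tan θ_B = n₂/n₁ = 0.6873.
θ_B = arctan(0.6873) = 34.50°.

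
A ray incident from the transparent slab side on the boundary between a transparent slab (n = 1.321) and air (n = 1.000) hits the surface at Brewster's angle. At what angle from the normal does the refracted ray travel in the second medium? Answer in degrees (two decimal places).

θ_t ≈ 52.87°

tan θ_B = n₂/n₁ = 1.000/1.321 = 0.7570, so θ_B = 37.13°.
The refracted ray is perpendicular to the reflected ray, so θ_t = 90° − θ_B = 52.87°.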